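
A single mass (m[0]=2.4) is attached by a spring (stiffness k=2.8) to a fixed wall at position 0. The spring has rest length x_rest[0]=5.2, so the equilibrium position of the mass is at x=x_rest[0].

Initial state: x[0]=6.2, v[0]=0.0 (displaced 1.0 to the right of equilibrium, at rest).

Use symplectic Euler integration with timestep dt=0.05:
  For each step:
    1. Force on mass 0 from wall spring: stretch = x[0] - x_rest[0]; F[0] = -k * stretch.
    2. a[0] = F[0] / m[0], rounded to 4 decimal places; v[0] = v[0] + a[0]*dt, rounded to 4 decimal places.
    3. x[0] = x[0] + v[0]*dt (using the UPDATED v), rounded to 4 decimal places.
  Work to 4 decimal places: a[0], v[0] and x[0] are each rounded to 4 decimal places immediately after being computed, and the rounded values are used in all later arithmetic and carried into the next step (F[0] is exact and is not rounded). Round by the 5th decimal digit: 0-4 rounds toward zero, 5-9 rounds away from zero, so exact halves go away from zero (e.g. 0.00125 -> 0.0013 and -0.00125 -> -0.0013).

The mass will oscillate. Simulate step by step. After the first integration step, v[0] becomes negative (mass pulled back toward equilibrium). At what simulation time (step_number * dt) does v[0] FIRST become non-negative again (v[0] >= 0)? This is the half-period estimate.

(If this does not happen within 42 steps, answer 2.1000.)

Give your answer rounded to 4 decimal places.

Step 0: x=[6.2000] v=[0.0000]
Step 1: x=[6.1971] v=[-0.0583]
Step 2: x=[6.1913] v=[-0.1165]
Step 3: x=[6.1826] v=[-0.1743]
Step 4: x=[6.1710] v=[-0.2316]
Step 5: x=[6.1566] v=[-0.2882]
Step 6: x=[6.1394] v=[-0.3440]
Step 7: x=[6.1195] v=[-0.3988]
Step 8: x=[6.0969] v=[-0.4524]
Step 9: x=[6.0717] v=[-0.5047]
Step 10: x=[6.0439] v=[-0.5556]
Step 11: x=[6.0137] v=[-0.6048]
Step 12: x=[5.9811] v=[-0.6523]
Step 13: x=[5.9462] v=[-0.6979]
Step 14: x=[5.9091] v=[-0.7414]
Step 15: x=[5.8700] v=[-0.7828]
Step 16: x=[5.8289] v=[-0.8219]
Step 17: x=[5.7860] v=[-0.8586]
Step 18: x=[5.7414] v=[-0.8928]
Step 19: x=[5.6952] v=[-0.9244]
Step 20: x=[5.6475] v=[-0.9533]
Step 21: x=[5.5985] v=[-0.9794]
Step 22: x=[5.5484] v=[-1.0026]
Step 23: x=[5.4973] v=[-1.0229]
Step 24: x=[5.4453] v=[-1.0402]
Step 25: x=[5.3926] v=[-1.0545]
Step 26: x=[5.3393] v=[-1.0657]
Step 27: x=[5.2856] v=[-1.0738]
Step 28: x=[5.2317] v=[-1.0788]
Step 29: x=[5.1777] v=[-1.0807]
Step 30: x=[5.1237] v=[-1.0794]
Step 31: x=[5.0700] v=[-1.0750]
Step 32: x=[5.0166] v=[-1.0674]
Step 33: x=[4.9638] v=[-1.0567]
Step 34: x=[4.9117] v=[-1.0429]
Step 35: x=[4.8604] v=[-1.0261]
Step 36: x=[4.8101] v=[-1.0063]
Step 37: x=[4.7609] v=[-0.9836]
Step 38: x=[4.7130] v=[-0.9580]
Step 39: x=[4.6665] v=[-0.9296]
Step 40: x=[4.6216] v=[-0.8985]
Step 41: x=[4.5784] v=[-0.8648]
Step 42: x=[4.5370] v=[-0.8285]
v[0] did not become non-negative within 42 steps; using fallback time=2.1000

Answer: 2.1000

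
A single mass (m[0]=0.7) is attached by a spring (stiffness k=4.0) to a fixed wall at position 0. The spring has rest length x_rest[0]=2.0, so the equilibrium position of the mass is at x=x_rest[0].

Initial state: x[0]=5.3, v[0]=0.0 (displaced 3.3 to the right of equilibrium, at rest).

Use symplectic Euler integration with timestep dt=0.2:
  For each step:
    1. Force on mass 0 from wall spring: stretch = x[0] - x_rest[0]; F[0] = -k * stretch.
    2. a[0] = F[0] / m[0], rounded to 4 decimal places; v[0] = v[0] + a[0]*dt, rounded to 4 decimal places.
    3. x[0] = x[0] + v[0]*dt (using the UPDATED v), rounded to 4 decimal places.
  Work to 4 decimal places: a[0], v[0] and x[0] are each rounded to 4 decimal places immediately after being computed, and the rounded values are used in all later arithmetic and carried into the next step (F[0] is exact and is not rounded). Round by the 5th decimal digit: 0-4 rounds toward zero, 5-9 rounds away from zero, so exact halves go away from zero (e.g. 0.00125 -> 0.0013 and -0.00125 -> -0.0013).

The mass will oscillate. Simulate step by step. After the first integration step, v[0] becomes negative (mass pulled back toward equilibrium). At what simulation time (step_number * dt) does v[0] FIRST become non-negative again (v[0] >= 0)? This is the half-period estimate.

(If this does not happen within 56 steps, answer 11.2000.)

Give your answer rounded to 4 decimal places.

Step 0: x=[5.3000] v=[0.0000]
Step 1: x=[4.5457] v=[-3.7714]
Step 2: x=[3.2095] v=[-6.6808]
Step 3: x=[1.5969] v=[-8.0631]
Step 4: x=[0.0764] v=[-7.6024]
Step 5: x=[-1.0044] v=[-5.4040]
Step 6: x=[-1.3985] v=[-1.9704]
Step 7: x=[-1.0158] v=[1.9136]
First v>=0 after going negative at step 7, time=1.4000

Answer: 1.4000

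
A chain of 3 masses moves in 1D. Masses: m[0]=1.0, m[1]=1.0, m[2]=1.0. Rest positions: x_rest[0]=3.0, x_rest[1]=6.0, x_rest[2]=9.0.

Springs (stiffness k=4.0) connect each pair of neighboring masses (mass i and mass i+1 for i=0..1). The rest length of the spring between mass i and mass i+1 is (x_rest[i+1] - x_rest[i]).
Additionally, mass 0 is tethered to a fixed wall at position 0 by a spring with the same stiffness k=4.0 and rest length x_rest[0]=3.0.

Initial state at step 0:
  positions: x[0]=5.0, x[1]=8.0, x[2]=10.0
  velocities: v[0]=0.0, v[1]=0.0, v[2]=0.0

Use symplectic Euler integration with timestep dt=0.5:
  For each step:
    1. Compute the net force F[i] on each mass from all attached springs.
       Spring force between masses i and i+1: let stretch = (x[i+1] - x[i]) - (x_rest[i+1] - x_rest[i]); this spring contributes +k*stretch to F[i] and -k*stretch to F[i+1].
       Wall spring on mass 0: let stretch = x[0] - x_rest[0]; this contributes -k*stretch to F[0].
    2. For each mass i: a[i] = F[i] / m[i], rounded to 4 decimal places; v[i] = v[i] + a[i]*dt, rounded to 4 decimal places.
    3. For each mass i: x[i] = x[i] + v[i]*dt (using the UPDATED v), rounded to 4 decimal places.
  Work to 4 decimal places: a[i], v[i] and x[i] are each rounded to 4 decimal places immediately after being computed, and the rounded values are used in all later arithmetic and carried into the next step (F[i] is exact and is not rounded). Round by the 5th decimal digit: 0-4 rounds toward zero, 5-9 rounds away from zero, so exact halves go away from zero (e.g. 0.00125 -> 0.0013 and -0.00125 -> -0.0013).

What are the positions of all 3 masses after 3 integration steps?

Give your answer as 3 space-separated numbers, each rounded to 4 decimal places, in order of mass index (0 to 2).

Answer: 3.0000 6.0000 9.0000

Derivation:
Step 0: x=[5.0000 8.0000 10.0000] v=[0.0000 0.0000 0.0000]
Step 1: x=[3.0000 7.0000 11.0000] v=[-4.0000 -2.0000 2.0000]
Step 2: x=[2.0000 6.0000 11.0000] v=[-2.0000 -2.0000 0.0000]
Step 3: x=[3.0000 6.0000 9.0000] v=[2.0000 0.0000 -4.0000]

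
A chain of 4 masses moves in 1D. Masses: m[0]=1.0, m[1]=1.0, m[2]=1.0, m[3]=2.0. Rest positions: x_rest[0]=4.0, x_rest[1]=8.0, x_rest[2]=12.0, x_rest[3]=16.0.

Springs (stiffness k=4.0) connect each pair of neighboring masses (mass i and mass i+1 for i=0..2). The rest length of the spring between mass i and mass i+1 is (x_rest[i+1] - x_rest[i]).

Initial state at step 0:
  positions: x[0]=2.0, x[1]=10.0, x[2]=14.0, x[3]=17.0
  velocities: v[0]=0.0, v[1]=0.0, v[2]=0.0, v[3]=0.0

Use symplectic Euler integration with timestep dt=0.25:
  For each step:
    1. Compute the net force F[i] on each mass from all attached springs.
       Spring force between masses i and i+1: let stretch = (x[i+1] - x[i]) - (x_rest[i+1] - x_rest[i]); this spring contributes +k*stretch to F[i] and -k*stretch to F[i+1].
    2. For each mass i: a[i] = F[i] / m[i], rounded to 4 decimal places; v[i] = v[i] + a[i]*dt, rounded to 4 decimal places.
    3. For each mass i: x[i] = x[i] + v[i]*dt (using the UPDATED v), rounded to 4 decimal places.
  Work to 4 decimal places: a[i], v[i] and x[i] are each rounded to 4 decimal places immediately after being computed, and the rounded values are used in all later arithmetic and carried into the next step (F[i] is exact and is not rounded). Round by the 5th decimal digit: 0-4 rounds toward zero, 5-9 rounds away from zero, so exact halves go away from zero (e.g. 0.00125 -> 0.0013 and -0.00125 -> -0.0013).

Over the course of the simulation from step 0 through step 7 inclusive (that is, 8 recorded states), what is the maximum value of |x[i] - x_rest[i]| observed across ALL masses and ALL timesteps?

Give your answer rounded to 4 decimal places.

Step 0: x=[2.0000 10.0000 14.0000 17.0000] v=[0.0000 0.0000 0.0000 0.0000]
Step 1: x=[3.0000 9.0000 13.7500 17.1250] v=[4.0000 -4.0000 -1.0000 0.5000]
Step 2: x=[4.5000 7.6875 13.1563 17.3281] v=[6.0000 -5.2500 -2.3750 0.8125]
Step 3: x=[5.7969 6.9453 12.2383 17.5098] v=[5.1875 -2.9687 -3.6720 0.7266]
Step 4: x=[6.3809 7.2393 11.3149 17.5325] v=[2.3359 1.1759 -3.6935 0.0909]
Step 5: x=[6.1795 8.3376 10.9270 17.2780] v=[-0.8057 4.3931 -1.5515 -1.0179]
Step 6: x=[5.5176 9.5437 11.4795 16.7297] v=[-2.6476 4.8244 2.2101 -2.1934]
Step 7: x=[4.8622 10.2272 12.8606 16.0251] v=[-2.6215 2.7341 5.5245 -2.8185]
Max displacement = 2.3809

Answer: 2.3809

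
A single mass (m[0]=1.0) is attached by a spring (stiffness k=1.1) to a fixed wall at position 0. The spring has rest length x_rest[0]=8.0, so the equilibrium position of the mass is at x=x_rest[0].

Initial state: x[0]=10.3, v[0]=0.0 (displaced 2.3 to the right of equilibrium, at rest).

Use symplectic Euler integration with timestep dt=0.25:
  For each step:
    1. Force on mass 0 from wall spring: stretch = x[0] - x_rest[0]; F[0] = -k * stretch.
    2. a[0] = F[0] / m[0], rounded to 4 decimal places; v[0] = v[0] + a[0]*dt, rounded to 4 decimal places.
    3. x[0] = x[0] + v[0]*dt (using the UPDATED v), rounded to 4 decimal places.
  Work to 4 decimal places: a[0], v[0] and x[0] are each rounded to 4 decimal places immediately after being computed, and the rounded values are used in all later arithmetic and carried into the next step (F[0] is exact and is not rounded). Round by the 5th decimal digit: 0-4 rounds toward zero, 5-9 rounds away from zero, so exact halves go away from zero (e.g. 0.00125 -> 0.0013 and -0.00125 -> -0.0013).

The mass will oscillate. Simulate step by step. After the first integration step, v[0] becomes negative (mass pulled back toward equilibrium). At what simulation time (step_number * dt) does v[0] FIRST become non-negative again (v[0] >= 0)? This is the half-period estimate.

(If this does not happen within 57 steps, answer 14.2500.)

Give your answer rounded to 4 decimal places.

Step 0: x=[10.3000] v=[0.0000]
Step 1: x=[10.1419] v=[-0.6325]
Step 2: x=[9.8365] v=[-1.2215]
Step 3: x=[9.4049] v=[-1.7266]
Step 4: x=[8.8767] v=[-2.1130]
Step 5: x=[8.2882] v=[-2.3541]
Step 6: x=[7.6799] v=[-2.4334]
Step 7: x=[7.0936] v=[-2.3454]
Step 8: x=[6.5696] v=[-2.0962]
Step 9: x=[6.1439] v=[-1.7029]
Step 10: x=[5.8458] v=[-1.1925]
Step 11: x=[5.6958] v=[-0.6001]
Step 12: x=[5.7042] v=[0.0336]
First v>=0 after going negative at step 12, time=3.0000

Answer: 3.0000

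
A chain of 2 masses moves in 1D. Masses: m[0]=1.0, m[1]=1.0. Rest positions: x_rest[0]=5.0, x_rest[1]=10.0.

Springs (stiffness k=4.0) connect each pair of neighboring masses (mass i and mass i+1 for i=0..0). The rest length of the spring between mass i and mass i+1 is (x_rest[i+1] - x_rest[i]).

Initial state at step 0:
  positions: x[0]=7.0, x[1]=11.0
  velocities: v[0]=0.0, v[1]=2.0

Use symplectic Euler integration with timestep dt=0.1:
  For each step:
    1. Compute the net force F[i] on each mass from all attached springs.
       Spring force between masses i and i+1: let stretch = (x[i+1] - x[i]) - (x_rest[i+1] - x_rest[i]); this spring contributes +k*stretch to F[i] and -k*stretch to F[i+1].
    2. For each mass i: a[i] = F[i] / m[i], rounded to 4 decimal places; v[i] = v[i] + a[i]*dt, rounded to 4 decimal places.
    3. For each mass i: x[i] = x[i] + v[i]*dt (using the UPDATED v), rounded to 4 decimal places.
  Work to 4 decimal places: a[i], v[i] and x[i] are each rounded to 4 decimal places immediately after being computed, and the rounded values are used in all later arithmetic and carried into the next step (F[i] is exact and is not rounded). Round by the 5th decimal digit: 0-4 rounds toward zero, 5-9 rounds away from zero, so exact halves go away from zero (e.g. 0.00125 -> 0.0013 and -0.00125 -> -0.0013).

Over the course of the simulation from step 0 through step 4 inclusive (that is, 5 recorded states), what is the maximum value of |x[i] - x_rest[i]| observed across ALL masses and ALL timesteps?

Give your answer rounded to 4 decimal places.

Step 0: x=[7.0000 11.0000] v=[0.0000 2.0000]
Step 1: x=[6.9600 11.2400] v=[-0.4000 2.4000]
Step 2: x=[6.8912 11.5088] v=[-0.6880 2.6880]
Step 3: x=[6.8071 11.7929] v=[-0.8410 2.8410]
Step 4: x=[6.7224 12.0776] v=[-0.8467 2.8467]
Max displacement = 2.0776

Answer: 2.0776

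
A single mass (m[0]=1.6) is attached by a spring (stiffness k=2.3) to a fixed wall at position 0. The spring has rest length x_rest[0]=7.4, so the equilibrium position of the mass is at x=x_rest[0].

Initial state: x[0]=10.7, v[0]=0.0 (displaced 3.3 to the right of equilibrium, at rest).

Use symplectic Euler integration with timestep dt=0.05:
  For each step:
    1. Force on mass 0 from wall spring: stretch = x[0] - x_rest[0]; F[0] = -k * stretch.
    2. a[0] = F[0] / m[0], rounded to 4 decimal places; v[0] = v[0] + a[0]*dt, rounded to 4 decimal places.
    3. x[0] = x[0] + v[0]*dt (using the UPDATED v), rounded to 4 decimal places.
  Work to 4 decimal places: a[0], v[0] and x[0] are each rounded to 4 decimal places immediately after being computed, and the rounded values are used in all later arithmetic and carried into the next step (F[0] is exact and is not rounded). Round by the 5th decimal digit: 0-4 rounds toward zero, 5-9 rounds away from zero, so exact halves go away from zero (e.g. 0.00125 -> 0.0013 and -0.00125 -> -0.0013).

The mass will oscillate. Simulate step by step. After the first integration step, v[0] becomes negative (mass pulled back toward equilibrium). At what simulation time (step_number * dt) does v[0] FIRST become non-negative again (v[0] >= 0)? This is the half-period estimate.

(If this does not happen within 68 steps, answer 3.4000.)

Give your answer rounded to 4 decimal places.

Step 0: x=[10.7000] v=[0.0000]
Step 1: x=[10.6881] v=[-0.2372]
Step 2: x=[10.6644] v=[-0.4735]
Step 3: x=[10.6290] v=[-0.7081]
Step 4: x=[10.5820] v=[-0.9402]
Step 5: x=[10.5236] v=[-1.1689]
Step 6: x=[10.4539] v=[-1.3934]
Step 7: x=[10.3733] v=[-1.6129]
Step 8: x=[10.2820] v=[-1.8266]
Step 9: x=[10.1803] v=[-2.0337]
Step 10: x=[10.0686] v=[-2.2335]
Step 11: x=[9.9473] v=[-2.4253]
Step 12: x=[9.8169] v=[-2.6084]
Step 13: x=[9.6778] v=[-2.7821]
Step 14: x=[9.5305] v=[-2.9458]
Step 15: x=[9.3756] v=[-3.0989]
Step 16: x=[9.2136] v=[-3.2409]
Step 17: x=[9.0450] v=[-3.3713]
Step 18: x=[8.8705] v=[-3.4895]
Step 19: x=[8.6907] v=[-3.5952]
Step 20: x=[8.5063] v=[-3.6880]
Step 21: x=[8.3179] v=[-3.7675]
Step 22: x=[8.1262] v=[-3.8335]
Step 23: x=[7.9319] v=[-3.8857]
Step 24: x=[7.7357] v=[-3.9239]
Step 25: x=[7.5383] v=[-3.9480]
Step 26: x=[7.3404] v=[-3.9579]
Step 27: x=[7.1427] v=[-3.9536]
Step 28: x=[6.9459] v=[-3.9351]
Step 29: x=[6.7508] v=[-3.9025]
Step 30: x=[6.5580] v=[-3.8558]
Step 31: x=[6.3682] v=[-3.7953]
Step 32: x=[6.1821] v=[-3.7211]
Step 33: x=[6.0004] v=[-3.6336]
Step 34: x=[5.8238] v=[-3.5330]
Step 35: x=[5.6528] v=[-3.4197]
Step 36: x=[5.4881] v=[-3.2941]
Step 37: x=[5.3303] v=[-3.1567]
Step 38: x=[5.1799] v=[-3.0079]
Step 39: x=[5.0375] v=[-2.8483]
Step 40: x=[4.9036] v=[-2.6785]
Step 41: x=[4.7786] v=[-2.4991]
Step 42: x=[4.6631] v=[-2.3107]
Step 43: x=[4.5574] v=[-2.1140]
Step 44: x=[4.4619] v=[-1.9097]
Step 45: x=[4.3770] v=[-1.6985]
Step 46: x=[4.3029] v=[-1.4812]
Step 47: x=[4.2400] v=[-1.2586]
Step 48: x=[4.1884] v=[-1.0315]
Step 49: x=[4.1484] v=[-0.8007]
Step 50: x=[4.1201] v=[-0.5670]
Step 51: x=[4.1035] v=[-0.3313]
Step 52: x=[4.0988] v=[-0.0944]
Step 53: x=[4.1059] v=[0.1429]
First v>=0 after going negative at step 53, time=2.6500

Answer: 2.6500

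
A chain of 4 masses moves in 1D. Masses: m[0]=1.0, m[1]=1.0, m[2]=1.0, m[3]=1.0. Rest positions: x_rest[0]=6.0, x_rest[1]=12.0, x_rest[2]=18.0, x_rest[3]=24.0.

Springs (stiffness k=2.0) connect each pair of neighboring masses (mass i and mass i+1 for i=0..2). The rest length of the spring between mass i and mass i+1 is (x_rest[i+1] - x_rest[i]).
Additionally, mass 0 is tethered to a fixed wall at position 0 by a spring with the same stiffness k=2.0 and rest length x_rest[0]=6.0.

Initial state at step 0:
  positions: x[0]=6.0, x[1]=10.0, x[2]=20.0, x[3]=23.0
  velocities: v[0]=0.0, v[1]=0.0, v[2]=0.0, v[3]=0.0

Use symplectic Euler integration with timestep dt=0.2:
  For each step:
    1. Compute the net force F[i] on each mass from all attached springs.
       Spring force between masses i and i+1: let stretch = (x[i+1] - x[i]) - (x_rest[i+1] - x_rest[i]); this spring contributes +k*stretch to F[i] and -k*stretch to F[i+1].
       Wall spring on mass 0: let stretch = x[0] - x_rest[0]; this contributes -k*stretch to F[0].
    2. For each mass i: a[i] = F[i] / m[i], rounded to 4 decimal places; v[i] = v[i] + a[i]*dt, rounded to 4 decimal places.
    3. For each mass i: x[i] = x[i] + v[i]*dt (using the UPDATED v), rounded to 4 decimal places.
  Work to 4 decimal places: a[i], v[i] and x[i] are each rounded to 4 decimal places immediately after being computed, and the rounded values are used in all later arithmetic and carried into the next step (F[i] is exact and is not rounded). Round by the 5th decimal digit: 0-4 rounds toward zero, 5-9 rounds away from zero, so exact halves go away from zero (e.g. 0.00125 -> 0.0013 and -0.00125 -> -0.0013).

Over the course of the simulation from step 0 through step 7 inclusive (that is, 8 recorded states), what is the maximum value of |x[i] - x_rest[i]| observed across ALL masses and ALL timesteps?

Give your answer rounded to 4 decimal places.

Answer: 2.3164

Derivation:
Step 0: x=[6.0000 10.0000 20.0000 23.0000] v=[0.0000 0.0000 0.0000 0.0000]
Step 1: x=[5.8400 10.4800 19.4400 23.2400] v=[-0.8000 2.4000 -2.8000 1.2000]
Step 2: x=[5.5840 11.3056 18.4672 23.6560] v=[-1.2800 4.1280 -4.8640 2.0800]
Step 3: x=[5.3390 12.2464 17.3366 24.1369] v=[-1.2250 4.7040 -5.6531 2.4045]
Step 4: x=[5.2195 13.0418 16.3428 24.5538] v=[-0.5976 3.9771 -4.9691 2.0844]
Step 5: x=[5.3082 13.4755 15.7418 24.7938] v=[0.4435 2.1686 -3.0051 1.2000]
Step 6: x=[5.6256 13.4371 15.6836 24.7896] v=[1.5871 -0.1918 -0.2908 -0.0208]
Step 7: x=[6.1179 12.9535 16.1742 24.5370] v=[2.4615 -2.4178 2.4530 -1.2632]
Max displacement = 2.3164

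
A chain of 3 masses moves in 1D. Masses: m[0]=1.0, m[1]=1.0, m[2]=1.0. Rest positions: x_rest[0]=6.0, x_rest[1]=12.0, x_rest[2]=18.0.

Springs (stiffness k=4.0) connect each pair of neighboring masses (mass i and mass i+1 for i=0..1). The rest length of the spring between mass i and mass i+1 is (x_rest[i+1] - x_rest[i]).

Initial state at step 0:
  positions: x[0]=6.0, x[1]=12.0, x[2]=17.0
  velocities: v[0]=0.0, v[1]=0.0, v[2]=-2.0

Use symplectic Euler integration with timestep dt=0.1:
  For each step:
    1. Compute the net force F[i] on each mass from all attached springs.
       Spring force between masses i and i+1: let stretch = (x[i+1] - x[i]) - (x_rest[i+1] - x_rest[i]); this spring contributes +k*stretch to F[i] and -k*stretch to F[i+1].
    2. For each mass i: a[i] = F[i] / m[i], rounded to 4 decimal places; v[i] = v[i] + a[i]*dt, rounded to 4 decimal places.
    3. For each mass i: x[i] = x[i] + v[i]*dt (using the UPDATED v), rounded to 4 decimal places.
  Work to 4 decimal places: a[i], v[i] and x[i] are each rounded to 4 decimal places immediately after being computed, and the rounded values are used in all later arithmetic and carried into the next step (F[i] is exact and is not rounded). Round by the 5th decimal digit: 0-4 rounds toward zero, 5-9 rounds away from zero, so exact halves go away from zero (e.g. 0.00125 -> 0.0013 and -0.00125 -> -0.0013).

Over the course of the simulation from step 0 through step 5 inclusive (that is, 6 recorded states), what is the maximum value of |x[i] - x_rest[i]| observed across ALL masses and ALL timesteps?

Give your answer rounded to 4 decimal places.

Answer: 1.3695

Derivation:
Step 0: x=[6.0000 12.0000 17.0000] v=[0.0000 0.0000 -2.0000]
Step 1: x=[6.0000 11.9600 16.8400] v=[0.0000 -0.4000 -1.6000]
Step 2: x=[5.9984 11.8768 16.7248] v=[-0.0160 -0.8320 -1.1520]
Step 3: x=[5.9919 11.7524 16.6557] v=[-0.0646 -1.2442 -0.6912]
Step 4: x=[5.9759 11.5937 16.6305] v=[-0.1604 -1.5871 -0.2525]
Step 5: x=[5.9446 11.4118 16.6438] v=[-0.3133 -1.8195 0.1328]
Max displacement = 1.3695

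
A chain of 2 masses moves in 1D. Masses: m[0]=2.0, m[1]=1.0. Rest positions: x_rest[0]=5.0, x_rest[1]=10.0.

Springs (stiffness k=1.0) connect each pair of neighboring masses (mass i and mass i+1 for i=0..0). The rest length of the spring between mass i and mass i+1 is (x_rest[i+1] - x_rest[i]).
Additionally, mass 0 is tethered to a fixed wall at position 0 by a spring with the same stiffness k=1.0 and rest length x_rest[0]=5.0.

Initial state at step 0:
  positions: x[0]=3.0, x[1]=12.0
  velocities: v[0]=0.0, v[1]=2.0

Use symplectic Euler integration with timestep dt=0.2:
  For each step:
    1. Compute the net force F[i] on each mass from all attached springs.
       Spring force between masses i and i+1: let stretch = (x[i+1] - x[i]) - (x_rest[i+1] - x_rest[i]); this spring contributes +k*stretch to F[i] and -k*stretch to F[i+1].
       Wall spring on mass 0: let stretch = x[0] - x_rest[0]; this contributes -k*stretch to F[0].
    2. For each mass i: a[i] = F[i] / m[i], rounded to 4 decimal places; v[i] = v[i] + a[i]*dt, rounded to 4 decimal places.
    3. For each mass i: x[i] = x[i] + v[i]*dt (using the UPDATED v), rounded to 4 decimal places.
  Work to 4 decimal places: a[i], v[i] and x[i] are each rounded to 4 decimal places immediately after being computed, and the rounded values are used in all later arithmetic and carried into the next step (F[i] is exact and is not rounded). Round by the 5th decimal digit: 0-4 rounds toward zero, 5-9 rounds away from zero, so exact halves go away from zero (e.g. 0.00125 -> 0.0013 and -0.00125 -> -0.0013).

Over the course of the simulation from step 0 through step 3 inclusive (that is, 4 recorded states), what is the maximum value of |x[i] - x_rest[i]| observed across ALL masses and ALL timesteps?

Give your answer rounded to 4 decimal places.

Step 0: x=[3.0000 12.0000] v=[0.0000 2.0000]
Step 1: x=[3.1200 12.2400] v=[0.6000 1.2000]
Step 2: x=[3.3600 12.3152] v=[1.2000 0.3760]
Step 3: x=[3.7119 12.2322] v=[1.7595 -0.4150]
Max displacement = 2.3152

Answer: 2.3152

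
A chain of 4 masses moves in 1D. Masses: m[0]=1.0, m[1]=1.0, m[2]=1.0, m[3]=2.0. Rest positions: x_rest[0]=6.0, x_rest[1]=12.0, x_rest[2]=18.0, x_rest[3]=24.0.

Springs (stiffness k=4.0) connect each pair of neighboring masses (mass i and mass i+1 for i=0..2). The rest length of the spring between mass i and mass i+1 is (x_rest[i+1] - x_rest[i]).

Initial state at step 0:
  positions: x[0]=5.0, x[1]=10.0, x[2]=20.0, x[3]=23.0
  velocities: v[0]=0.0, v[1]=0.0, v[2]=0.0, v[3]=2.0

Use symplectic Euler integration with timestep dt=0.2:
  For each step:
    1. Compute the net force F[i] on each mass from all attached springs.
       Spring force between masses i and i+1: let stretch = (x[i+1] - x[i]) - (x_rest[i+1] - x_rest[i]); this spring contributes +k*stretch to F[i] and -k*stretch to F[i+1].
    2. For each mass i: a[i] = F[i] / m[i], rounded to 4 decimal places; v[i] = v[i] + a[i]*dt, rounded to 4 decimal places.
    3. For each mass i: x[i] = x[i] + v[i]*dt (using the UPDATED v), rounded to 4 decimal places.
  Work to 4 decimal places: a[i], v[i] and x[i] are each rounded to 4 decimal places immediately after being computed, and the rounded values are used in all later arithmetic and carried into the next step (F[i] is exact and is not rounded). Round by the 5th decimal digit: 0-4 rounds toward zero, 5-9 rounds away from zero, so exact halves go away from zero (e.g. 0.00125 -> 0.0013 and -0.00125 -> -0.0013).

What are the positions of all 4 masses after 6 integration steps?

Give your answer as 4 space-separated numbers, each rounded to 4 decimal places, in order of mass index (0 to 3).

Answer: 6.4033 10.9198 17.8312 25.3229

Derivation:
Step 0: x=[5.0000 10.0000 20.0000 23.0000] v=[0.0000 0.0000 0.0000 2.0000]
Step 1: x=[4.8400 10.8000 18.8800 23.6400] v=[-0.8000 4.0000 -5.6000 3.2000]
Step 2: x=[4.6736 11.9392 17.2288 24.3792] v=[-0.8320 5.6960 -8.2560 3.6960]
Step 3: x=[4.7097 12.7622 15.8753 25.0264] v=[0.1805 4.1152 -6.7674 3.2358]
Step 4: x=[5.0742 12.7949 15.4879 25.4215] v=[1.8225 0.1637 -1.9370 1.9754]
Step 5: x=[5.7140 12.0232 16.2590 25.5019] v=[3.1991 -3.8585 3.8555 0.4020]
Step 6: x=[6.4033 10.9198 17.8312 25.3229] v=[3.4465 -5.5172 7.8612 -0.8952]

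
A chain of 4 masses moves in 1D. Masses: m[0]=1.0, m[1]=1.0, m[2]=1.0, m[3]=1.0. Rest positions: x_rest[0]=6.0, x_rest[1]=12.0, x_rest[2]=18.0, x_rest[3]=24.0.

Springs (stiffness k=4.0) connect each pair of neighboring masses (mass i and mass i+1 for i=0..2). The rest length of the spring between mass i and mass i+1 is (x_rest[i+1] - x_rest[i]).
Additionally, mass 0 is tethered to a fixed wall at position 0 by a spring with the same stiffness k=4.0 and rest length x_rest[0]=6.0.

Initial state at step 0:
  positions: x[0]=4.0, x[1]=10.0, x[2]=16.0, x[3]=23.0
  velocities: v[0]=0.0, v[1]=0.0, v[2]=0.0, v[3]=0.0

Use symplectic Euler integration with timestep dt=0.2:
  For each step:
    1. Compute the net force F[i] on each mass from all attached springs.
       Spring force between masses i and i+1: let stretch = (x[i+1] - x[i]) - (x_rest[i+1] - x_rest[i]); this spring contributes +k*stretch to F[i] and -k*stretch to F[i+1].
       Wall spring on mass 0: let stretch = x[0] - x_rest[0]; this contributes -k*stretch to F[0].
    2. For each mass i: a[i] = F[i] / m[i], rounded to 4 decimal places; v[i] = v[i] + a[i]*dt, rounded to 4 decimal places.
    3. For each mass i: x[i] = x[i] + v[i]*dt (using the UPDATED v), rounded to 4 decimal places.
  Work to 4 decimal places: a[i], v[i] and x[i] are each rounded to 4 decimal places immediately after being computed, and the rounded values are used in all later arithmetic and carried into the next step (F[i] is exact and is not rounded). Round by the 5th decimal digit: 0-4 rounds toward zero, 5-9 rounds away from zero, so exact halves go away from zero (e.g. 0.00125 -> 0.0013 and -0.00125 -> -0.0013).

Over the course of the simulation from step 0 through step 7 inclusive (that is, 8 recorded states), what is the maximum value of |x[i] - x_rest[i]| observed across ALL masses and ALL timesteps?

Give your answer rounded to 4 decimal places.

Answer: 2.0929

Derivation:
Step 0: x=[4.0000 10.0000 16.0000 23.0000] v=[0.0000 0.0000 0.0000 0.0000]
Step 1: x=[4.3200 10.0000 16.1600 22.8400] v=[1.6000 0.0000 0.8000 -0.8000]
Step 2: x=[4.8576 10.0768 16.4032 22.5712] v=[2.6880 0.3840 1.2160 -1.3440]
Step 3: x=[5.4531 10.3308 16.6211 22.2755] v=[2.9773 1.2698 1.0893 -1.4784]
Step 4: x=[5.9565 10.8108 16.7372 22.0351] v=[2.5170 2.3999 0.5806 -1.2019]
Step 5: x=[6.2835 11.4623 16.7528 21.9071] v=[1.6352 3.2576 0.0778 -0.6402]
Step 6: x=[6.4338 12.1317 16.7466 21.9144] v=[0.7514 3.3470 -0.0312 0.0364]
Step 7: x=[6.4663 12.6278 16.8288 22.0548] v=[0.1627 2.4806 0.4111 0.7022]
Max displacement = 2.0929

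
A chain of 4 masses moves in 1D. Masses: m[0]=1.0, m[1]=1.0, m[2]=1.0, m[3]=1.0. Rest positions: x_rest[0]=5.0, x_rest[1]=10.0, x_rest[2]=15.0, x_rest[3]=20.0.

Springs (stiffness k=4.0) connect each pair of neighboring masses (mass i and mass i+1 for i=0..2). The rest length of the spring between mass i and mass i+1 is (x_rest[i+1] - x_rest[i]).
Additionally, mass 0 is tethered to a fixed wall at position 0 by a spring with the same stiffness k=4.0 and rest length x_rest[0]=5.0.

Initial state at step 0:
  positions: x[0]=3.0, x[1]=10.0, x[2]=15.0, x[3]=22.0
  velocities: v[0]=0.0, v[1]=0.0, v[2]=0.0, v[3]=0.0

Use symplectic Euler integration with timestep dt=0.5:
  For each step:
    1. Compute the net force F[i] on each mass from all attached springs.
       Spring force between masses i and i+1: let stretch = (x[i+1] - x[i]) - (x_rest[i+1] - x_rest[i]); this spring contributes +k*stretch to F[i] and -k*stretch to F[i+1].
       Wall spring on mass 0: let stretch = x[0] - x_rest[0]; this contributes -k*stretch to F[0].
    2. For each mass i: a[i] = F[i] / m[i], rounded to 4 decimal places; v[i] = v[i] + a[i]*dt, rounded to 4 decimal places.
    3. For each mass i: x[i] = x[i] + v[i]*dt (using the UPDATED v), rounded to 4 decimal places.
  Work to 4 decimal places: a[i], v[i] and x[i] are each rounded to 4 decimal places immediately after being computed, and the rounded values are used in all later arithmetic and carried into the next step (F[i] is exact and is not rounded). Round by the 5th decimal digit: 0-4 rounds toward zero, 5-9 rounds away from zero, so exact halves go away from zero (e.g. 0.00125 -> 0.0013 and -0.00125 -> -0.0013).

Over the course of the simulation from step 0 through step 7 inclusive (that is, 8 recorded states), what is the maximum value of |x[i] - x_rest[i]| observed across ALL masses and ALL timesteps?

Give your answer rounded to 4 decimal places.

Answer: 4.0000

Derivation:
Step 0: x=[3.0000 10.0000 15.0000 22.0000] v=[0.0000 0.0000 0.0000 0.0000]
Step 1: x=[7.0000 8.0000 17.0000 20.0000] v=[8.0000 -4.0000 4.0000 -4.0000]
Step 2: x=[5.0000 14.0000 13.0000 20.0000] v=[-4.0000 12.0000 -8.0000 0.0000]
Step 3: x=[7.0000 10.0000 17.0000 18.0000] v=[4.0000 -8.0000 8.0000 -4.0000]
Step 4: x=[5.0000 10.0000 15.0000 20.0000] v=[-4.0000 0.0000 -4.0000 4.0000]
Step 5: x=[3.0000 10.0000 13.0000 22.0000] v=[-4.0000 0.0000 -4.0000 4.0000]
Step 6: x=[5.0000 6.0000 17.0000 20.0000] v=[4.0000 -8.0000 8.0000 -4.0000]
Step 7: x=[3.0000 12.0000 13.0000 20.0000] v=[-4.0000 12.0000 -8.0000 0.0000]
Max displacement = 4.0000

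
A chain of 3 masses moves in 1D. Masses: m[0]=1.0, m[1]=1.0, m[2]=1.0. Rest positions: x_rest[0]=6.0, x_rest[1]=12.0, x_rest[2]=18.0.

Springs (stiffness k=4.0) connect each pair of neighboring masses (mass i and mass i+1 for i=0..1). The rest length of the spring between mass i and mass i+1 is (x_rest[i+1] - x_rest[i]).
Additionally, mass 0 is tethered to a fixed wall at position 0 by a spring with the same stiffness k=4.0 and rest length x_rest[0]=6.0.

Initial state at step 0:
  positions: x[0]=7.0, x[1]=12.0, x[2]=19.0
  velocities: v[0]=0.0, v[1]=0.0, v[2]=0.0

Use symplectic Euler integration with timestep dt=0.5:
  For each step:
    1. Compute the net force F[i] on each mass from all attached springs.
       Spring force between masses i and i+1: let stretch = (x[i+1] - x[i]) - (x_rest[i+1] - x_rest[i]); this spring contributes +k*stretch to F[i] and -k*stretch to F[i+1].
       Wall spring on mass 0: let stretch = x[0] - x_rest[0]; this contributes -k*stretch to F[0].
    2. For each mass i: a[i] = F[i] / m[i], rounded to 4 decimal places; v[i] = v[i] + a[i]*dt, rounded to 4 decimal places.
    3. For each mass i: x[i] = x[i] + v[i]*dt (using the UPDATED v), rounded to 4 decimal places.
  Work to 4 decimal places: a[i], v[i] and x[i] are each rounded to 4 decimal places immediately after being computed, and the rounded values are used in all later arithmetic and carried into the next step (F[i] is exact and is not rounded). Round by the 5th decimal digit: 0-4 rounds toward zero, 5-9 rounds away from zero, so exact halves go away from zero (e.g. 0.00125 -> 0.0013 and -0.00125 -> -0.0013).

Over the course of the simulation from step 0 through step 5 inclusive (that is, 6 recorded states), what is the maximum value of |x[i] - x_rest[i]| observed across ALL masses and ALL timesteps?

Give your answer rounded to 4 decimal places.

Answer: 2.0000

Derivation:
Step 0: x=[7.0000 12.0000 19.0000] v=[0.0000 0.0000 0.0000]
Step 1: x=[5.0000 14.0000 18.0000] v=[-4.0000 4.0000 -2.0000]
Step 2: x=[7.0000 11.0000 19.0000] v=[4.0000 -6.0000 2.0000]
Step 3: x=[6.0000 12.0000 18.0000] v=[-2.0000 2.0000 -2.0000]
Step 4: x=[5.0000 13.0000 17.0000] v=[-2.0000 2.0000 -2.0000]
Step 5: x=[7.0000 10.0000 18.0000] v=[4.0000 -6.0000 2.0000]
Max displacement = 2.0000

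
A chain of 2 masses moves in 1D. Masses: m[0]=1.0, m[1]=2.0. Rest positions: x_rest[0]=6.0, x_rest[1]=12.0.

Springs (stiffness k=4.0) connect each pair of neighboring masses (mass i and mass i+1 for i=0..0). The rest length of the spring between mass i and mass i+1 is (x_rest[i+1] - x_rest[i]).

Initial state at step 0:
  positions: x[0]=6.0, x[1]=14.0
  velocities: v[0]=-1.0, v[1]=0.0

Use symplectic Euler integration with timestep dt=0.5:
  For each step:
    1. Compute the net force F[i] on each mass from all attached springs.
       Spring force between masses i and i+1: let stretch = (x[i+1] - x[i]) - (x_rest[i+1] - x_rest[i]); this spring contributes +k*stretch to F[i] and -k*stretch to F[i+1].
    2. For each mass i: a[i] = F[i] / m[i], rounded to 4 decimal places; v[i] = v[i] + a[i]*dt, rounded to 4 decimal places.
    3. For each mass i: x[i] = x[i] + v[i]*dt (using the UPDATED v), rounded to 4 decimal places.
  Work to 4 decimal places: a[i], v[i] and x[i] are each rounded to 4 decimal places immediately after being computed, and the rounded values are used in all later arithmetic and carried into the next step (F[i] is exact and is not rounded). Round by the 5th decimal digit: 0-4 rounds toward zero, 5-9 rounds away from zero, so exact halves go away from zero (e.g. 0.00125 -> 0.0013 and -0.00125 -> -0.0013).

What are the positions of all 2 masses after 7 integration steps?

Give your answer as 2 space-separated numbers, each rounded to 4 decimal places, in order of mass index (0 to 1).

Answer: 7.6095 11.4454

Derivation:
Step 0: x=[6.0000 14.0000] v=[-1.0000 0.0000]
Step 1: x=[7.5000 13.0000] v=[3.0000 -2.0000]
Step 2: x=[8.5000 12.2500] v=[2.0000 -1.5000]
Step 3: x=[7.2500 12.6250] v=[-2.5000 0.7500]
Step 4: x=[5.3750 13.3125] v=[-3.7500 1.3750]
Step 5: x=[5.4375 13.0313] v=[0.1250 -0.5625]
Step 6: x=[7.0938 11.9532] v=[3.3126 -2.1563]
Step 7: x=[7.6095 11.4454] v=[1.0314 -1.0157]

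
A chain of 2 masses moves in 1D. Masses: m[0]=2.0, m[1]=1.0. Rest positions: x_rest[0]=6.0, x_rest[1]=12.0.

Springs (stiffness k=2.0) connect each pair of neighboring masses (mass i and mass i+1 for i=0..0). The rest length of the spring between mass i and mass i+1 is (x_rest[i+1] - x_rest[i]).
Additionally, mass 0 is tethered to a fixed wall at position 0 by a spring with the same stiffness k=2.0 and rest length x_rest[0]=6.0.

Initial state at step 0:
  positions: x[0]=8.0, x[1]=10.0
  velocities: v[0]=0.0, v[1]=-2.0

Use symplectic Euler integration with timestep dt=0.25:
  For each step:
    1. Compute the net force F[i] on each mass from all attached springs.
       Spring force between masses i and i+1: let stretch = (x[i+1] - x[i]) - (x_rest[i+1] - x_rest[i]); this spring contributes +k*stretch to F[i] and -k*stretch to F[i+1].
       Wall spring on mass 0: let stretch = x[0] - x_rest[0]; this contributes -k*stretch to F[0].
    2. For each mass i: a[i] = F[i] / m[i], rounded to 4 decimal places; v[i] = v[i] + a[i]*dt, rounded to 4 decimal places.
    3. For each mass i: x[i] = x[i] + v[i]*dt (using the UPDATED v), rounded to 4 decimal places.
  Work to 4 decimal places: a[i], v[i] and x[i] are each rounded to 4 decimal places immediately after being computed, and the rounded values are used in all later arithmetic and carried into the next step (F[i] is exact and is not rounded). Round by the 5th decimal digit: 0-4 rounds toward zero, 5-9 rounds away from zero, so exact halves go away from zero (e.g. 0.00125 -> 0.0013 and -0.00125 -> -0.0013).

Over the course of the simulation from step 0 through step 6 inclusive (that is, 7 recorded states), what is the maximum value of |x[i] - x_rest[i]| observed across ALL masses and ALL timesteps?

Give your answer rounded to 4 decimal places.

Answer: 2.3638

Derivation:
Step 0: x=[8.0000 10.0000] v=[0.0000 -2.0000]
Step 1: x=[7.6250 10.0000] v=[-1.5000 0.0000]
Step 2: x=[6.9219 10.4531] v=[-2.8125 1.8125]
Step 3: x=[6.0069 11.2148] v=[-3.6602 3.0469]
Step 4: x=[5.0419 12.0756] v=[-3.8600 3.4430]
Step 5: x=[4.2014 12.8072] v=[-3.3621 2.9262]
Step 6: x=[3.6362 13.2130] v=[-2.2610 1.6233]
Max displacement = 2.3638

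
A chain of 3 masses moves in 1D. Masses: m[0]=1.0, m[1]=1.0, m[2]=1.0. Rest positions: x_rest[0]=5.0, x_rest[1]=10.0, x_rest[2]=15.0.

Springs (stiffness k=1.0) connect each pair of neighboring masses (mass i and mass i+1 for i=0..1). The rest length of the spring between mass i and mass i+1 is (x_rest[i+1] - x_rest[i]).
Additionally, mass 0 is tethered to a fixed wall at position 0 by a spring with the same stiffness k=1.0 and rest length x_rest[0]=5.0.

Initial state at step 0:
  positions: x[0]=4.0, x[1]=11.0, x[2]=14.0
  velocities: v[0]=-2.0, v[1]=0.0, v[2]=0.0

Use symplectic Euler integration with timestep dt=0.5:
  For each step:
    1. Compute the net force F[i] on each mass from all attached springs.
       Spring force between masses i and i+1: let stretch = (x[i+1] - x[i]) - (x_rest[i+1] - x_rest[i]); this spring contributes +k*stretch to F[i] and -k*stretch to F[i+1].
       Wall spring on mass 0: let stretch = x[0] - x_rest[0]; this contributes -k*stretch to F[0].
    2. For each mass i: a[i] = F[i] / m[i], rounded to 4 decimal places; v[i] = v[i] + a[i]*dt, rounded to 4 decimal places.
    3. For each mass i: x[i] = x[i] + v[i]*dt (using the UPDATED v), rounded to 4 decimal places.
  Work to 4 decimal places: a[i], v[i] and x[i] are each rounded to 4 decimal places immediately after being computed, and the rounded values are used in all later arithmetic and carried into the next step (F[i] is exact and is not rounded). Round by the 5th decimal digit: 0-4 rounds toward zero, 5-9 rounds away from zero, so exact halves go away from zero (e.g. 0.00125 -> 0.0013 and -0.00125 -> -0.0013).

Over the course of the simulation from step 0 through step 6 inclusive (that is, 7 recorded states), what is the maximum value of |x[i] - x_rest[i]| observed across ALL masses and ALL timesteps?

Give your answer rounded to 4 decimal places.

Answer: 2.3437

Derivation:
Step 0: x=[4.0000 11.0000 14.0000] v=[-2.0000 0.0000 0.0000]
Step 1: x=[3.7500 10.0000 14.5000] v=[-0.5000 -2.0000 1.0000]
Step 2: x=[4.1250 8.5625 15.1250] v=[0.7500 -2.8750 1.2500]
Step 3: x=[4.5782 7.6563 15.3594] v=[0.9063 -1.8125 0.4688]
Step 4: x=[4.6564 7.9063 14.9180] v=[0.1563 0.5000 -0.8828]
Step 5: x=[4.3829 9.0968 13.9737] v=[-0.5470 2.3809 -1.8887]
Step 6: x=[4.1922 10.3280 13.0601] v=[-0.3815 2.4624 -1.8272]
Max displacement = 2.3437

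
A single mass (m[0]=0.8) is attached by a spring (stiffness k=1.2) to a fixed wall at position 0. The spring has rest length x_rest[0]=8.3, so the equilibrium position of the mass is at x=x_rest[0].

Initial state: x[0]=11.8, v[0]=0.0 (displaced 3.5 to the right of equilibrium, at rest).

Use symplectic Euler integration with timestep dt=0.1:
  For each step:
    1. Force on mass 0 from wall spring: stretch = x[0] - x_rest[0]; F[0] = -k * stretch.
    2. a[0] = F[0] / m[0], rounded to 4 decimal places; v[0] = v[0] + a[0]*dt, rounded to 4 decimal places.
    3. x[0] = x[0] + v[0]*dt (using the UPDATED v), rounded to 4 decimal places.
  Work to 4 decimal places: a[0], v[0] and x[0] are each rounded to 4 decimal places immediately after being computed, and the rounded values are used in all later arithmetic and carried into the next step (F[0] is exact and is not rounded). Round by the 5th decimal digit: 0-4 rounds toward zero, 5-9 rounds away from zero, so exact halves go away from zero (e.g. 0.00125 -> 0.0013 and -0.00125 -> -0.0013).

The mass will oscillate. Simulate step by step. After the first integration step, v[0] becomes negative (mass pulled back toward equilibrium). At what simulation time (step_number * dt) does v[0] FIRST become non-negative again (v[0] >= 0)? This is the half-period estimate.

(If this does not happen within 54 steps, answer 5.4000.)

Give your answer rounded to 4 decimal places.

Step 0: x=[11.8000] v=[0.0000]
Step 1: x=[11.7475] v=[-0.5250]
Step 2: x=[11.6433] v=[-1.0421]
Step 3: x=[11.4889] v=[-1.5436]
Step 4: x=[11.2867] v=[-2.0219]
Step 5: x=[11.0397] v=[-2.4699]
Step 6: x=[10.7516] v=[-2.8809]
Step 7: x=[10.4267] v=[-3.2486]
Step 8: x=[10.0699] v=[-3.5676]
Step 9: x=[9.6866] v=[-3.8331]
Step 10: x=[9.2825] v=[-4.0411]
Step 11: x=[8.8637] v=[-4.1885]
Step 12: x=[8.4364] v=[-4.2731]
Step 13: x=[8.0070] v=[-4.2936]
Step 14: x=[7.5820] v=[-4.2497]
Step 15: x=[7.1678] v=[-4.1420]
Step 16: x=[6.7706] v=[-3.9722]
Step 17: x=[6.3963] v=[-3.7428]
Step 18: x=[6.0506] v=[-3.4572]
Step 19: x=[5.7386] v=[-3.1198]
Step 20: x=[5.4650] v=[-2.7356]
Step 21: x=[5.2340] v=[-2.3104]
Step 22: x=[5.0490] v=[-1.8505]
Step 23: x=[4.9127] v=[-1.3629]
Step 24: x=[4.8272] v=[-0.8548]
Step 25: x=[4.7938] v=[-0.3339]
Step 26: x=[4.8130] v=[0.1920]
First v>=0 after going negative at step 26, time=2.6000

Answer: 2.6000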